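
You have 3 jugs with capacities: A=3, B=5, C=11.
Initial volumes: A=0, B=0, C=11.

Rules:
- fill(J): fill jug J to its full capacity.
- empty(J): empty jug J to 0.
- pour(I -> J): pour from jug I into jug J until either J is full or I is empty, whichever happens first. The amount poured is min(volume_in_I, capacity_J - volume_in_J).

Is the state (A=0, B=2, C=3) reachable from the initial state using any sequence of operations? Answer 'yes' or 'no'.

BFS from (A=0, B=0, C=11):
  1. fill(B) -> (A=0 B=5 C=11)
  2. empty(C) -> (A=0 B=5 C=0)
  3. pour(B -> A) -> (A=3 B=2 C=0)
  4. pour(A -> C) -> (A=0 B=2 C=3)
Target reached → yes.

Answer: yes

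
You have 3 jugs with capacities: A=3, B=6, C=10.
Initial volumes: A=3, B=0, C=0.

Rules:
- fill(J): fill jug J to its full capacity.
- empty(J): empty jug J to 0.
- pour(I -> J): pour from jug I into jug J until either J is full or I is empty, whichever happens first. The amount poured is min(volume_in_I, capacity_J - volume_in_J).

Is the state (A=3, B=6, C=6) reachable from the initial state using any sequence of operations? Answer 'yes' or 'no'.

Answer: yes

Derivation:
BFS from (A=3, B=0, C=0):
  1. fill(B) -> (A=3 B=6 C=0)
  2. pour(B -> C) -> (A=3 B=0 C=6)
  3. fill(B) -> (A=3 B=6 C=6)
Target reached → yes.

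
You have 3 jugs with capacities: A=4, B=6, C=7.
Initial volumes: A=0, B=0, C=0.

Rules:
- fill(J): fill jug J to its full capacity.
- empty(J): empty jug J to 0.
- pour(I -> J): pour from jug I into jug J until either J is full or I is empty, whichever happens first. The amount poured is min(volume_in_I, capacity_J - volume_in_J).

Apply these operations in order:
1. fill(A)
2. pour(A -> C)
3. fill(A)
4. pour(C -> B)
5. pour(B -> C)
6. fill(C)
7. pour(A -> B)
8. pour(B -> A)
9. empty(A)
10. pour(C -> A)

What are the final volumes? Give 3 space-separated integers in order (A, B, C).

Step 1: fill(A) -> (A=4 B=0 C=0)
Step 2: pour(A -> C) -> (A=0 B=0 C=4)
Step 3: fill(A) -> (A=4 B=0 C=4)
Step 4: pour(C -> B) -> (A=4 B=4 C=0)
Step 5: pour(B -> C) -> (A=4 B=0 C=4)
Step 6: fill(C) -> (A=4 B=0 C=7)
Step 7: pour(A -> B) -> (A=0 B=4 C=7)
Step 8: pour(B -> A) -> (A=4 B=0 C=7)
Step 9: empty(A) -> (A=0 B=0 C=7)
Step 10: pour(C -> A) -> (A=4 B=0 C=3)

Answer: 4 0 3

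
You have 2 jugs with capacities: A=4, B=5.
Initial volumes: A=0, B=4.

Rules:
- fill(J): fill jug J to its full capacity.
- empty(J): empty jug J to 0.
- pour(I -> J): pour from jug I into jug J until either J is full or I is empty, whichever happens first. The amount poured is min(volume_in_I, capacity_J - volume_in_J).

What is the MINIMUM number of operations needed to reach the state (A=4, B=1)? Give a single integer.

BFS from (A=0, B=4). One shortest path:
  1. fill(B) -> (A=0 B=5)
  2. pour(B -> A) -> (A=4 B=1)
Reached target in 2 moves.

Answer: 2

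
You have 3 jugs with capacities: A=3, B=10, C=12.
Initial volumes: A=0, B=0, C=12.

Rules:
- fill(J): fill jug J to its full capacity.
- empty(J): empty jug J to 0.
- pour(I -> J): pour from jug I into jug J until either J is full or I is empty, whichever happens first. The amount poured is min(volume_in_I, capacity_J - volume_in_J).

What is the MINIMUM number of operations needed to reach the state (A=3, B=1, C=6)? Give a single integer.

Answer: 7

Derivation:
BFS from (A=0, B=0, C=12). One shortest path:
  1. fill(B) -> (A=0 B=10 C=12)
  2. empty(C) -> (A=0 B=10 C=0)
  3. pour(B -> A) -> (A=3 B=7 C=0)
  4. pour(A -> C) -> (A=0 B=7 C=3)
  5. pour(B -> A) -> (A=3 B=4 C=3)
  6. pour(A -> C) -> (A=0 B=4 C=6)
  7. pour(B -> A) -> (A=3 B=1 C=6)
Reached target in 7 moves.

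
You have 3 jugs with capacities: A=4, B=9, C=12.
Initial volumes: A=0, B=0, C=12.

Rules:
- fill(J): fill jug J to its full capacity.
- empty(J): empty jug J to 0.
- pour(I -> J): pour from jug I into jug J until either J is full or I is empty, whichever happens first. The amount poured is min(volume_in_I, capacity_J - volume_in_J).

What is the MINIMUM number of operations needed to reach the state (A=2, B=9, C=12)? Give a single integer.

Answer: 8

Derivation:
BFS from (A=0, B=0, C=12). One shortest path:
  1. fill(A) -> (A=4 B=0 C=12)
  2. pour(A -> B) -> (A=0 B=4 C=12)
  3. fill(A) -> (A=4 B=4 C=12)
  4. pour(C -> B) -> (A=4 B=9 C=7)
  5. empty(B) -> (A=4 B=0 C=7)
  6. pour(C -> B) -> (A=4 B=7 C=0)
  7. fill(C) -> (A=4 B=7 C=12)
  8. pour(A -> B) -> (A=2 B=9 C=12)
Reached target in 8 moves.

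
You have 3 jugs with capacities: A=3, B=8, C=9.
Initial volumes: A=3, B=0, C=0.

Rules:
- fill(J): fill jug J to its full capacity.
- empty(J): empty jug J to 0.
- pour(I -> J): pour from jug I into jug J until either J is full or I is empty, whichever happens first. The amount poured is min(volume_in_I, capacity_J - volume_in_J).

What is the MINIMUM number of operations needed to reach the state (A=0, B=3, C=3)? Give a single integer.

Answer: 3

Derivation:
BFS from (A=3, B=0, C=0). One shortest path:
  1. pour(A -> B) -> (A=0 B=3 C=0)
  2. fill(A) -> (A=3 B=3 C=0)
  3. pour(A -> C) -> (A=0 B=3 C=3)
Reached target in 3 moves.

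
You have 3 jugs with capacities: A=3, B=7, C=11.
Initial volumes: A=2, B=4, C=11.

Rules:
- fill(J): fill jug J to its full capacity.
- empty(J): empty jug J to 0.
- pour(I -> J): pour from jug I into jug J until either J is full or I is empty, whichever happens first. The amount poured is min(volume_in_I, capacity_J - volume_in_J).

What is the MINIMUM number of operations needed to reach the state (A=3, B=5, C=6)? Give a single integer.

BFS from (A=2, B=4, C=11). One shortest path:
  1. fill(A) -> (A=3 B=4 C=11)
  2. empty(C) -> (A=3 B=4 C=0)
  3. pour(A -> C) -> (A=0 B=4 C=3)
  4. pour(B -> A) -> (A=3 B=1 C=3)
  5. pour(A -> C) -> (A=0 B=1 C=6)
  6. pour(B -> A) -> (A=1 B=0 C=6)
  7. fill(B) -> (A=1 B=7 C=6)
  8. pour(B -> A) -> (A=3 B=5 C=6)
Reached target in 8 moves.

Answer: 8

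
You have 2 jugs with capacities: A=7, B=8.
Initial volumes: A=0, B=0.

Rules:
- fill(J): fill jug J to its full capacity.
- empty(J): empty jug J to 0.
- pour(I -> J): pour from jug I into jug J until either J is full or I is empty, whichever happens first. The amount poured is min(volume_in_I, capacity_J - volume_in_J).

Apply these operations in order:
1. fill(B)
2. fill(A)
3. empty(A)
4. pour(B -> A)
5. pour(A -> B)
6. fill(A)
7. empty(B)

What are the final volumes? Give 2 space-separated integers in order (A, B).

Step 1: fill(B) -> (A=0 B=8)
Step 2: fill(A) -> (A=7 B=8)
Step 3: empty(A) -> (A=0 B=8)
Step 4: pour(B -> A) -> (A=7 B=1)
Step 5: pour(A -> B) -> (A=0 B=8)
Step 6: fill(A) -> (A=7 B=8)
Step 7: empty(B) -> (A=7 B=0)

Answer: 7 0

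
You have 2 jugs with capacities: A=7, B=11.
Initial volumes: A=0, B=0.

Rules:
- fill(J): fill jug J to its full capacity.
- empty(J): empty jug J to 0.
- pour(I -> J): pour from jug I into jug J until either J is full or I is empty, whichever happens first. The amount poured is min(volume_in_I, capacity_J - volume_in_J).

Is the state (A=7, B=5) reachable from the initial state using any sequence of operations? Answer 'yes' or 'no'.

BFS from (A=0, B=0):
  1. fill(B) -> (A=0 B=11)
  2. pour(B -> A) -> (A=7 B=4)
  3. empty(A) -> (A=0 B=4)
  4. pour(B -> A) -> (A=4 B=0)
  5. fill(B) -> (A=4 B=11)
  6. pour(B -> A) -> (A=7 B=8)
  7. empty(A) -> (A=0 B=8)
  8. pour(B -> A) -> (A=7 B=1)
  9. empty(A) -> (A=0 B=1)
  10. pour(B -> A) -> (A=1 B=0)
  11. fill(B) -> (A=1 B=11)
  12. pour(B -> A) -> (A=7 B=5)
Target reached → yes.

Answer: yes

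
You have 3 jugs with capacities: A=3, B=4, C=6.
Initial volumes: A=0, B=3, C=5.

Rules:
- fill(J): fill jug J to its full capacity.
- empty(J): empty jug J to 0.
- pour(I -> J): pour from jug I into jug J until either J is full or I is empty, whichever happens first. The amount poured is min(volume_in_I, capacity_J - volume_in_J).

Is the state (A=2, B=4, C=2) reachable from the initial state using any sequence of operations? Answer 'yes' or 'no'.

BFS from (A=0, B=3, C=5):
  1. pour(C -> A) -> (A=3 B=3 C=2)
  2. pour(A -> B) -> (A=2 B=4 C=2)
Target reached → yes.

Answer: yes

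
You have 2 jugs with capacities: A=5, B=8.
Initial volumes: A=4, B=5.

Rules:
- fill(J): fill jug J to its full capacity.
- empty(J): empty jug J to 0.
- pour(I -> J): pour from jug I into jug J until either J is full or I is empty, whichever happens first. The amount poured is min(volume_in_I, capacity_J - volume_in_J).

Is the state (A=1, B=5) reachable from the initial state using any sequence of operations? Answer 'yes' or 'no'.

Answer: no

Derivation:
BFS explored all 27 reachable states.
Reachable set includes: (0,0), (0,1), (0,2), (0,3), (0,4), (0,5), (0,6), (0,7), (0,8), (1,0), (1,8), (2,0) ...
Target (A=1, B=5) not in reachable set → no.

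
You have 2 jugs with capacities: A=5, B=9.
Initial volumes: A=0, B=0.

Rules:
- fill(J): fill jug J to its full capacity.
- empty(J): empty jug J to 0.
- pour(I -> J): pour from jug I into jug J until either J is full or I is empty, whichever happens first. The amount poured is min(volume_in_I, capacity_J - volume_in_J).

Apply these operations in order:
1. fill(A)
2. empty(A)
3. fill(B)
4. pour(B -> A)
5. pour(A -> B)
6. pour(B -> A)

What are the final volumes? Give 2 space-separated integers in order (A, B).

Answer: 5 4

Derivation:
Step 1: fill(A) -> (A=5 B=0)
Step 2: empty(A) -> (A=0 B=0)
Step 3: fill(B) -> (A=0 B=9)
Step 4: pour(B -> A) -> (A=5 B=4)
Step 5: pour(A -> B) -> (A=0 B=9)
Step 6: pour(B -> A) -> (A=5 B=4)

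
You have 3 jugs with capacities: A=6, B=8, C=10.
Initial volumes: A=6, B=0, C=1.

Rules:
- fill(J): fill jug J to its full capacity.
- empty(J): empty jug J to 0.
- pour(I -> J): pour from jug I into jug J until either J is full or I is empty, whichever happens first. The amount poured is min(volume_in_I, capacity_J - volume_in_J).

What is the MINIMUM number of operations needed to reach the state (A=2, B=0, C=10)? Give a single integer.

BFS from (A=6, B=0, C=1). One shortest path:
  1. empty(C) -> (A=6 B=0 C=0)
  2. pour(A -> C) -> (A=0 B=0 C=6)
  3. fill(A) -> (A=6 B=0 C=6)
  4. pour(A -> C) -> (A=2 B=0 C=10)
Reached target in 4 moves.

Answer: 4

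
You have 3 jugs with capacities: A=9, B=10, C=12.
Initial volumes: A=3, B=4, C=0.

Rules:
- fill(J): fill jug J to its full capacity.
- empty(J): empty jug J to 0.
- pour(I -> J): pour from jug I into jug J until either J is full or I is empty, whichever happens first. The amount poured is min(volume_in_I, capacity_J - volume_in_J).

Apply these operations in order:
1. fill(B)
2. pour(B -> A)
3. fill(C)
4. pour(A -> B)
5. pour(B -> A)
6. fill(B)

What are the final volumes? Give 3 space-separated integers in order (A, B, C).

Step 1: fill(B) -> (A=3 B=10 C=0)
Step 2: pour(B -> A) -> (A=9 B=4 C=0)
Step 3: fill(C) -> (A=9 B=4 C=12)
Step 4: pour(A -> B) -> (A=3 B=10 C=12)
Step 5: pour(B -> A) -> (A=9 B=4 C=12)
Step 6: fill(B) -> (A=9 B=10 C=12)

Answer: 9 10 12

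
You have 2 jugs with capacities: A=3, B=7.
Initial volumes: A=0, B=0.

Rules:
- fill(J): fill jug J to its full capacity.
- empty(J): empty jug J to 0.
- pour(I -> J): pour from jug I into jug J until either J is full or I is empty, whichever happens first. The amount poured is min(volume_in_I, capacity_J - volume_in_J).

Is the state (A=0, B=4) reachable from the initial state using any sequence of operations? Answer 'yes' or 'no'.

BFS from (A=0, B=0):
  1. fill(B) -> (A=0 B=7)
  2. pour(B -> A) -> (A=3 B=4)
  3. empty(A) -> (A=0 B=4)
Target reached → yes.

Answer: yes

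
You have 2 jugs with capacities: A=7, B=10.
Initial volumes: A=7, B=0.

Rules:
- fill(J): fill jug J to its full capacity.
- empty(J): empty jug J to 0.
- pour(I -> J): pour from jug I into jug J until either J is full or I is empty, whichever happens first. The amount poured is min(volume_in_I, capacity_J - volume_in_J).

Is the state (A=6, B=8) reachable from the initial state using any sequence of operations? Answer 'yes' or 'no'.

Answer: no

Derivation:
BFS explored all 34 reachable states.
Reachable set includes: (0,0), (0,1), (0,2), (0,3), (0,4), (0,5), (0,6), (0,7), (0,8), (0,9), (0,10), (1,0) ...
Target (A=6, B=8) not in reachable set → no.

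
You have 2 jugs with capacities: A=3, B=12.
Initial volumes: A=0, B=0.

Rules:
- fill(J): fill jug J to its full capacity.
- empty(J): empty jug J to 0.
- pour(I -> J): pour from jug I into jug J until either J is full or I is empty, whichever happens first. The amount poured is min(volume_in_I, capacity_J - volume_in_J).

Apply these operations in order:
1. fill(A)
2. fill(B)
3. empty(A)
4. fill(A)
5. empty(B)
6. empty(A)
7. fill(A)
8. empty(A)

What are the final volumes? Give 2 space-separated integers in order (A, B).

Step 1: fill(A) -> (A=3 B=0)
Step 2: fill(B) -> (A=3 B=12)
Step 3: empty(A) -> (A=0 B=12)
Step 4: fill(A) -> (A=3 B=12)
Step 5: empty(B) -> (A=3 B=0)
Step 6: empty(A) -> (A=0 B=0)
Step 7: fill(A) -> (A=3 B=0)
Step 8: empty(A) -> (A=0 B=0)

Answer: 0 0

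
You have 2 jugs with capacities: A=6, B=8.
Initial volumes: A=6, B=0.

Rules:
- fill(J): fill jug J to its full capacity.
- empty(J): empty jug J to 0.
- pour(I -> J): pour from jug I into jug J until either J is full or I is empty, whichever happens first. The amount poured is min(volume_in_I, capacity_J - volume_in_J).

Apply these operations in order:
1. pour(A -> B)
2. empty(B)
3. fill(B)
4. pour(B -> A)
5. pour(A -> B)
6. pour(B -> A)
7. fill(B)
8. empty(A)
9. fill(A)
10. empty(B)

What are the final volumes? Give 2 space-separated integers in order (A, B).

Step 1: pour(A -> B) -> (A=0 B=6)
Step 2: empty(B) -> (A=0 B=0)
Step 3: fill(B) -> (A=0 B=8)
Step 4: pour(B -> A) -> (A=6 B=2)
Step 5: pour(A -> B) -> (A=0 B=8)
Step 6: pour(B -> A) -> (A=6 B=2)
Step 7: fill(B) -> (A=6 B=8)
Step 8: empty(A) -> (A=0 B=8)
Step 9: fill(A) -> (A=6 B=8)
Step 10: empty(B) -> (A=6 B=0)

Answer: 6 0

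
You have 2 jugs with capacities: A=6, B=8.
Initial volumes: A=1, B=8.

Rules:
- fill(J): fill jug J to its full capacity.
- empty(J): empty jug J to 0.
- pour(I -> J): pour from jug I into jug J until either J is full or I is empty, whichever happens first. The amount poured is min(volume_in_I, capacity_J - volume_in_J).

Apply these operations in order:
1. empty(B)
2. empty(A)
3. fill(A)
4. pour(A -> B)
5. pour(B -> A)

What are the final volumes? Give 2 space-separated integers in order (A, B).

Step 1: empty(B) -> (A=1 B=0)
Step 2: empty(A) -> (A=0 B=0)
Step 3: fill(A) -> (A=6 B=0)
Step 4: pour(A -> B) -> (A=0 B=6)
Step 5: pour(B -> A) -> (A=6 B=0)

Answer: 6 0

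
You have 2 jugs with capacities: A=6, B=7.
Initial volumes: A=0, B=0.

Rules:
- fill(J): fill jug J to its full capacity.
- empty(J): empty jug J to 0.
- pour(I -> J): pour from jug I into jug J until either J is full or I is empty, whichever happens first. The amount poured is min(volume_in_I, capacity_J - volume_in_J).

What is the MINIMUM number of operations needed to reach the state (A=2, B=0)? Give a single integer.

BFS from (A=0, B=0). One shortest path:
  1. fill(B) -> (A=0 B=7)
  2. pour(B -> A) -> (A=6 B=1)
  3. empty(A) -> (A=0 B=1)
  4. pour(B -> A) -> (A=1 B=0)
  5. fill(B) -> (A=1 B=7)
  6. pour(B -> A) -> (A=6 B=2)
  7. empty(A) -> (A=0 B=2)
  8. pour(B -> A) -> (A=2 B=0)
Reached target in 8 moves.

Answer: 8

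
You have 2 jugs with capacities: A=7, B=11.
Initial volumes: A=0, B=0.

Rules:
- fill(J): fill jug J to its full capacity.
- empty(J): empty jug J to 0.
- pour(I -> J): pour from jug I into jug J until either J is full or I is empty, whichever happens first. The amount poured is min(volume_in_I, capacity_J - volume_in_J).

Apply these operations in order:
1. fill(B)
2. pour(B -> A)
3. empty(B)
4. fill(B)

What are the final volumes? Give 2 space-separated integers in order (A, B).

Step 1: fill(B) -> (A=0 B=11)
Step 2: pour(B -> A) -> (A=7 B=4)
Step 3: empty(B) -> (A=7 B=0)
Step 4: fill(B) -> (A=7 B=11)

Answer: 7 11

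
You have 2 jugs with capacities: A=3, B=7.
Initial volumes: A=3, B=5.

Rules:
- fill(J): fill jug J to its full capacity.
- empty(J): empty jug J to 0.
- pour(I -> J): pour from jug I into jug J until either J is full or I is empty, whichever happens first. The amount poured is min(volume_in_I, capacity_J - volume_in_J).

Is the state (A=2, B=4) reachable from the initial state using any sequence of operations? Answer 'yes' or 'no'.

BFS explored all 20 reachable states.
Reachable set includes: (0,0), (0,1), (0,2), (0,3), (0,4), (0,5), (0,6), (0,7), (1,0), (1,7), (2,0), (2,7) ...
Target (A=2, B=4) not in reachable set → no.

Answer: no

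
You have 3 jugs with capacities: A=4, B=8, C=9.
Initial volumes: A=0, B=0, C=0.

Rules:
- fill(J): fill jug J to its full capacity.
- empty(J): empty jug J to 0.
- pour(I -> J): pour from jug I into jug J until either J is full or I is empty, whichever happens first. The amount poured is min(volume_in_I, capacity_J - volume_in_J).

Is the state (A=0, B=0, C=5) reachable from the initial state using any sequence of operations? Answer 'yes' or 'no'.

BFS from (A=0, B=0, C=0):
  1. fill(C) -> (A=0 B=0 C=9)
  2. pour(C -> A) -> (A=4 B=0 C=5)
  3. empty(A) -> (A=0 B=0 C=5)
Target reached → yes.

Answer: yes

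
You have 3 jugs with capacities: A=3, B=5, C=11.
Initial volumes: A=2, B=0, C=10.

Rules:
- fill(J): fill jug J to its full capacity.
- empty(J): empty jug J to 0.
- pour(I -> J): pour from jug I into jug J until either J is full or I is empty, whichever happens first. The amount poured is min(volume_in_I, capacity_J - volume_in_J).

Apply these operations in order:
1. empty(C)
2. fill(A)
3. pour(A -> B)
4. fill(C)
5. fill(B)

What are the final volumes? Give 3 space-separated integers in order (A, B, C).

Answer: 0 5 11

Derivation:
Step 1: empty(C) -> (A=2 B=0 C=0)
Step 2: fill(A) -> (A=3 B=0 C=0)
Step 3: pour(A -> B) -> (A=0 B=3 C=0)
Step 4: fill(C) -> (A=0 B=3 C=11)
Step 5: fill(B) -> (A=0 B=5 C=11)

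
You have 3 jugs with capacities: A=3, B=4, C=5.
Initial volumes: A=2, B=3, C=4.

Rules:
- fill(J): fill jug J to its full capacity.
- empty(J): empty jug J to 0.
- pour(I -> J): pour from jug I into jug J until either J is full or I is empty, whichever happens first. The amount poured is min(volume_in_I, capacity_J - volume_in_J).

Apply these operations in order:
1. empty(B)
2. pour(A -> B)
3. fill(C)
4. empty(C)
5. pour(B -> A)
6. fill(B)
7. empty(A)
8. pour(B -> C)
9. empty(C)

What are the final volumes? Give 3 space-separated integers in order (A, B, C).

Step 1: empty(B) -> (A=2 B=0 C=4)
Step 2: pour(A -> B) -> (A=0 B=2 C=4)
Step 3: fill(C) -> (A=0 B=2 C=5)
Step 4: empty(C) -> (A=0 B=2 C=0)
Step 5: pour(B -> A) -> (A=2 B=0 C=0)
Step 6: fill(B) -> (A=2 B=4 C=0)
Step 7: empty(A) -> (A=0 B=4 C=0)
Step 8: pour(B -> C) -> (A=0 B=0 C=4)
Step 9: empty(C) -> (A=0 B=0 C=0)

Answer: 0 0 0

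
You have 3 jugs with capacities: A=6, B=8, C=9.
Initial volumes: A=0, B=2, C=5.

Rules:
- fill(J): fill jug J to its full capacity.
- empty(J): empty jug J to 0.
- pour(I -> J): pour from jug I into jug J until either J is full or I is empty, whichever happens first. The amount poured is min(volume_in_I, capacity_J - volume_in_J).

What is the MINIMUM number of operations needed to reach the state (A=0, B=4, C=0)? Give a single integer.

Answer: 3

Derivation:
BFS from (A=0, B=2, C=5). One shortest path:
  1. fill(B) -> (A=0 B=8 C=5)
  2. pour(B -> C) -> (A=0 B=4 C=9)
  3. empty(C) -> (A=0 B=4 C=0)
Reached target in 3 moves.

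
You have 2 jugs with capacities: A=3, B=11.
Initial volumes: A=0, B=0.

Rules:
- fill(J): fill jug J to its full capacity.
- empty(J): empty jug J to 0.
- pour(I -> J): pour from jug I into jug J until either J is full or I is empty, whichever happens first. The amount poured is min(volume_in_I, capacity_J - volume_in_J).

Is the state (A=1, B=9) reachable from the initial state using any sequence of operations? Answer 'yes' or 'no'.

BFS explored all 28 reachable states.
Reachable set includes: (0,0), (0,1), (0,2), (0,3), (0,4), (0,5), (0,6), (0,7), (0,8), (0,9), (0,10), (0,11) ...
Target (A=1, B=9) not in reachable set → no.

Answer: no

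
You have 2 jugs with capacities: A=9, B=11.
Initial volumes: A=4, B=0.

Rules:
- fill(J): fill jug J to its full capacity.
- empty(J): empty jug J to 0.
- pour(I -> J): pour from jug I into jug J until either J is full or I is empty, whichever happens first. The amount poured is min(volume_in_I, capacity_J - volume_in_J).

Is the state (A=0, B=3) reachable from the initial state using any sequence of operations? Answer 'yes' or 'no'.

Answer: yes

Derivation:
BFS from (A=4, B=0):
  1. fill(A) -> (A=9 B=0)
  2. pour(A -> B) -> (A=0 B=9)
  3. fill(A) -> (A=9 B=9)
  4. pour(A -> B) -> (A=7 B=11)
  5. empty(B) -> (A=7 B=0)
  6. pour(A -> B) -> (A=0 B=7)
  7. fill(A) -> (A=9 B=7)
  8. pour(A -> B) -> (A=5 B=11)
  9. empty(B) -> (A=5 B=0)
  10. pour(A -> B) -> (A=0 B=5)
  11. fill(A) -> (A=9 B=5)
  12. pour(A -> B) -> (A=3 B=11)
  13. empty(B) -> (A=3 B=0)
  14. pour(A -> B) -> (A=0 B=3)
Target reached → yes.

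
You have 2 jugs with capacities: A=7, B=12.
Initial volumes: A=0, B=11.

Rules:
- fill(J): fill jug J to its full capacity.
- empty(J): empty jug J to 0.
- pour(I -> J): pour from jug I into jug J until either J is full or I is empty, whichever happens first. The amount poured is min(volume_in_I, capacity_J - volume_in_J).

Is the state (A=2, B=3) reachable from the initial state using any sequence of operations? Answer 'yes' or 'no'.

BFS explored all 38 reachable states.
Reachable set includes: (0,0), (0,1), (0,2), (0,3), (0,4), (0,5), (0,6), (0,7), (0,8), (0,9), (0,10), (0,11) ...
Target (A=2, B=3) not in reachable set → no.

Answer: no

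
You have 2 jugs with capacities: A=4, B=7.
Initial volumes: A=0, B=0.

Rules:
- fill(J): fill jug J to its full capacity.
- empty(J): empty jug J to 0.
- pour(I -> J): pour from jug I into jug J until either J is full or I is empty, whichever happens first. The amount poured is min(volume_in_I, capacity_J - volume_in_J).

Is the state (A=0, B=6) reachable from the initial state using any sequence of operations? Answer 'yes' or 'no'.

Answer: yes

Derivation:
BFS from (A=0, B=0):
  1. fill(B) -> (A=0 B=7)
  2. pour(B -> A) -> (A=4 B=3)
  3. empty(A) -> (A=0 B=3)
  4. pour(B -> A) -> (A=3 B=0)
  5. fill(B) -> (A=3 B=7)
  6. pour(B -> A) -> (A=4 B=6)
  7. empty(A) -> (A=0 B=6)
Target reached → yes.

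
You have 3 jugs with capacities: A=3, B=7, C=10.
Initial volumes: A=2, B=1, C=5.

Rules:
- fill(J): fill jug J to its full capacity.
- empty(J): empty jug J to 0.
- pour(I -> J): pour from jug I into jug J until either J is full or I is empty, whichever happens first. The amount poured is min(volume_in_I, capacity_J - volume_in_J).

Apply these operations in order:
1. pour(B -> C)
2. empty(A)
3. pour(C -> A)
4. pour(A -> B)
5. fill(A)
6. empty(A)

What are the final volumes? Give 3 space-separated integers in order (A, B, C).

Answer: 0 3 3

Derivation:
Step 1: pour(B -> C) -> (A=2 B=0 C=6)
Step 2: empty(A) -> (A=0 B=0 C=6)
Step 3: pour(C -> A) -> (A=3 B=0 C=3)
Step 4: pour(A -> B) -> (A=0 B=3 C=3)
Step 5: fill(A) -> (A=3 B=3 C=3)
Step 6: empty(A) -> (A=0 B=3 C=3)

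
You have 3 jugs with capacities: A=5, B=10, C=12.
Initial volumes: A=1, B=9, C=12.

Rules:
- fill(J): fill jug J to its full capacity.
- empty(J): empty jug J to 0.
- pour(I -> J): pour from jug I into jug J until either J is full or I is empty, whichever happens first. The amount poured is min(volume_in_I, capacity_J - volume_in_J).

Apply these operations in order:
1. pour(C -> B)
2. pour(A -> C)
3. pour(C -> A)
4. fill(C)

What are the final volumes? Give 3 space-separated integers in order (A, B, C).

Step 1: pour(C -> B) -> (A=1 B=10 C=11)
Step 2: pour(A -> C) -> (A=0 B=10 C=12)
Step 3: pour(C -> A) -> (A=5 B=10 C=7)
Step 4: fill(C) -> (A=5 B=10 C=12)

Answer: 5 10 12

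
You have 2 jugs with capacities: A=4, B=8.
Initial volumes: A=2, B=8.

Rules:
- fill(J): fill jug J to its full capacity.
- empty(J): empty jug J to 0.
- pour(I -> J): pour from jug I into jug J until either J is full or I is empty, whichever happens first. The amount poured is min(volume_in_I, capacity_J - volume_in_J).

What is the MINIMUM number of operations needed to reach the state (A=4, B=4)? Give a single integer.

BFS from (A=2, B=8). One shortest path:
  1. empty(A) -> (A=0 B=8)
  2. pour(B -> A) -> (A=4 B=4)
Reached target in 2 moves.

Answer: 2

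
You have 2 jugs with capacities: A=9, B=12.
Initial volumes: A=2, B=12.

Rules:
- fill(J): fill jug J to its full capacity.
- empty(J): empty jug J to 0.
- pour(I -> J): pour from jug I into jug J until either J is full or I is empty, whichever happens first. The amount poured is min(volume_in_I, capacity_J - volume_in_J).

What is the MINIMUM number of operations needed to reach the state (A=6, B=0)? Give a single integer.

Answer: 6

Derivation:
BFS from (A=2, B=12). One shortest path:
  1. fill(A) -> (A=9 B=12)
  2. empty(B) -> (A=9 B=0)
  3. pour(A -> B) -> (A=0 B=9)
  4. fill(A) -> (A=9 B=9)
  5. pour(A -> B) -> (A=6 B=12)
  6. empty(B) -> (A=6 B=0)
Reached target in 6 moves.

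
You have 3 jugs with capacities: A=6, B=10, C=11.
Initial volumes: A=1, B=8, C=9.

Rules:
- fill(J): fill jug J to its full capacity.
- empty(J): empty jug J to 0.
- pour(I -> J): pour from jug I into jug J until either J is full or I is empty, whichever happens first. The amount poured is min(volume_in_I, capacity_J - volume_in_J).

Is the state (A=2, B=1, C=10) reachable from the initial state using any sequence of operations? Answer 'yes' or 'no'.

Answer: no

Derivation:
BFS explored all 475 reachable states.
Reachable set includes: (0,0,0), (0,0,1), (0,0,2), (0,0,3), (0,0,4), (0,0,5), (0,0,6), (0,0,7), (0,0,8), (0,0,9), (0,0,10), (0,0,11) ...
Target (A=2, B=1, C=10) not in reachable set → no.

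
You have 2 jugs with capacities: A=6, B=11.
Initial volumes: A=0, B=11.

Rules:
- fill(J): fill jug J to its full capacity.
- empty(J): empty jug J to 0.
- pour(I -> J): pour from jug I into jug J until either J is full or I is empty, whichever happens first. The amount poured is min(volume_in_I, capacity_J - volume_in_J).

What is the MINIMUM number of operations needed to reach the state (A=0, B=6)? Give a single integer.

Answer: 3

Derivation:
BFS from (A=0, B=11). One shortest path:
  1. fill(A) -> (A=6 B=11)
  2. empty(B) -> (A=6 B=0)
  3. pour(A -> B) -> (A=0 B=6)
Reached target in 3 moves.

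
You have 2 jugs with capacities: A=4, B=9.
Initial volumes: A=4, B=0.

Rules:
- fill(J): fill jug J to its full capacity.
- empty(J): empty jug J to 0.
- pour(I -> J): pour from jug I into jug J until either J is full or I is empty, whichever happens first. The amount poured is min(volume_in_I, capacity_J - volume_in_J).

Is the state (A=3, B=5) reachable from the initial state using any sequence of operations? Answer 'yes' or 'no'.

BFS explored all 26 reachable states.
Reachable set includes: (0,0), (0,1), (0,2), (0,3), (0,4), (0,5), (0,6), (0,7), (0,8), (0,9), (1,0), (1,9) ...
Target (A=3, B=5) not in reachable set → no.

Answer: no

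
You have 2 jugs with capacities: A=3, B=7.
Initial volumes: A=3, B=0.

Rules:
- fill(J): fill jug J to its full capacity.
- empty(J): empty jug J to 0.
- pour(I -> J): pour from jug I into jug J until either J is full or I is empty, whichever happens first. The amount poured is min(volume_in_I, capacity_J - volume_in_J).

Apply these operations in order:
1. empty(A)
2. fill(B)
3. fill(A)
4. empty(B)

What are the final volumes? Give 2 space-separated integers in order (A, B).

Answer: 3 0

Derivation:
Step 1: empty(A) -> (A=0 B=0)
Step 2: fill(B) -> (A=0 B=7)
Step 3: fill(A) -> (A=3 B=7)
Step 4: empty(B) -> (A=3 B=0)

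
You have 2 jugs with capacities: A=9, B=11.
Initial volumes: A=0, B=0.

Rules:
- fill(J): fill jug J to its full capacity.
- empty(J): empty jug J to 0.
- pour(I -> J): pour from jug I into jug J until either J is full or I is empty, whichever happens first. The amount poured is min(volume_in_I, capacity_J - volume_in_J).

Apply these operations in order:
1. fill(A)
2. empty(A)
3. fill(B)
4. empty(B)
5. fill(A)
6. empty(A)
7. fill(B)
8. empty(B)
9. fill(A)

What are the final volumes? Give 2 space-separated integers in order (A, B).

Answer: 9 0

Derivation:
Step 1: fill(A) -> (A=9 B=0)
Step 2: empty(A) -> (A=0 B=0)
Step 3: fill(B) -> (A=0 B=11)
Step 4: empty(B) -> (A=0 B=0)
Step 5: fill(A) -> (A=9 B=0)
Step 6: empty(A) -> (A=0 B=0)
Step 7: fill(B) -> (A=0 B=11)
Step 8: empty(B) -> (A=0 B=0)
Step 9: fill(A) -> (A=9 B=0)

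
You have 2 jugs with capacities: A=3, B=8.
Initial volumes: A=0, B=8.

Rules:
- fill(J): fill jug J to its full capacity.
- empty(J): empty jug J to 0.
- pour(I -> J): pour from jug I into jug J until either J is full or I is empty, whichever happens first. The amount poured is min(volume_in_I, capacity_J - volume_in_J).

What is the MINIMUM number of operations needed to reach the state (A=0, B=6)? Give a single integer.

BFS from (A=0, B=8). One shortest path:
  1. fill(A) -> (A=3 B=8)
  2. empty(B) -> (A=3 B=0)
  3. pour(A -> B) -> (A=0 B=3)
  4. fill(A) -> (A=3 B=3)
  5. pour(A -> B) -> (A=0 B=6)
Reached target in 5 moves.

Answer: 5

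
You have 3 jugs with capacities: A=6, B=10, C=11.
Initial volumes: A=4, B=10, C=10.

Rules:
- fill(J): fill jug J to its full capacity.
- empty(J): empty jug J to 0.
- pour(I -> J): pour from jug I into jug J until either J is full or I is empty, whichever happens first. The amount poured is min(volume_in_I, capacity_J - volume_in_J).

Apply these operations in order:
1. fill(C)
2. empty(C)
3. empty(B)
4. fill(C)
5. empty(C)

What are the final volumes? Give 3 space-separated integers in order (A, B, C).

Answer: 4 0 0

Derivation:
Step 1: fill(C) -> (A=4 B=10 C=11)
Step 2: empty(C) -> (A=4 B=10 C=0)
Step 3: empty(B) -> (A=4 B=0 C=0)
Step 4: fill(C) -> (A=4 B=0 C=11)
Step 5: empty(C) -> (A=4 B=0 C=0)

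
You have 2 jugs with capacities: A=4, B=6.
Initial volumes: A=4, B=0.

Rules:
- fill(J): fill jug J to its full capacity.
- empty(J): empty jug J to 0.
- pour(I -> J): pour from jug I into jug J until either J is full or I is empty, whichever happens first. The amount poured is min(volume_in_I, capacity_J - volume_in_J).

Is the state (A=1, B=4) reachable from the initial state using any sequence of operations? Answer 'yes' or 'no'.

Answer: no

Derivation:
BFS explored all 10 reachable states.
Reachable set includes: (0,0), (0,2), (0,4), (0,6), (2,0), (2,6), (4,0), (4,2), (4,4), (4,6)
Target (A=1, B=4) not in reachable set → no.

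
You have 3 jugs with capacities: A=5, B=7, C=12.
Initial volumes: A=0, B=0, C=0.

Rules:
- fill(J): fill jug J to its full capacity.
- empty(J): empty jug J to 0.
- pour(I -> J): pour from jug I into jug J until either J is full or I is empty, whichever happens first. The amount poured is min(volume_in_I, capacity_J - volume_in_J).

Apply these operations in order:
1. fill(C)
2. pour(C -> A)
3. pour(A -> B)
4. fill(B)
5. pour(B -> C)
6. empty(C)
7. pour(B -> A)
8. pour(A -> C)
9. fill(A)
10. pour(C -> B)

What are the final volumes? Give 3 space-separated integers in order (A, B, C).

Answer: 5 2 0

Derivation:
Step 1: fill(C) -> (A=0 B=0 C=12)
Step 2: pour(C -> A) -> (A=5 B=0 C=7)
Step 3: pour(A -> B) -> (A=0 B=5 C=7)
Step 4: fill(B) -> (A=0 B=7 C=7)
Step 5: pour(B -> C) -> (A=0 B=2 C=12)
Step 6: empty(C) -> (A=0 B=2 C=0)
Step 7: pour(B -> A) -> (A=2 B=0 C=0)
Step 8: pour(A -> C) -> (A=0 B=0 C=2)
Step 9: fill(A) -> (A=5 B=0 C=2)
Step 10: pour(C -> B) -> (A=5 B=2 C=0)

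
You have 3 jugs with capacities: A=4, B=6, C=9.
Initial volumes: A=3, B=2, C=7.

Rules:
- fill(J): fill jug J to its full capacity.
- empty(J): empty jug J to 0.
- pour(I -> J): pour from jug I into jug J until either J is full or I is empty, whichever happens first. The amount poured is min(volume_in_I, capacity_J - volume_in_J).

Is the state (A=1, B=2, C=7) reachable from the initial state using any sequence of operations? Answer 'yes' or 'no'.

Answer: no

Derivation:
BFS explored all 231 reachable states.
Reachable set includes: (0,0,0), (0,0,1), (0,0,2), (0,0,3), (0,0,4), (0,0,5), (0,0,6), (0,0,7), (0,0,8), (0,0,9), (0,1,0), (0,1,1) ...
Target (A=1, B=2, C=7) not in reachable set → no.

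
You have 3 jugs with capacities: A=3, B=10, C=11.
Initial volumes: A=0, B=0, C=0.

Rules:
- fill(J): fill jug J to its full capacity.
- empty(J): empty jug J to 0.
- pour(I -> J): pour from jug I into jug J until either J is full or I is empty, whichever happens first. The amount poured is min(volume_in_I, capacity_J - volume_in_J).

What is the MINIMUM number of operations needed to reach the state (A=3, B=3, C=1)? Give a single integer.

Answer: 6

Derivation:
BFS from (A=0, B=0, C=0). One shortest path:
  1. fill(A) -> (A=3 B=0 C=0)
  2. fill(C) -> (A=3 B=0 C=11)
  3. pour(C -> B) -> (A=3 B=10 C=1)
  4. empty(B) -> (A=3 B=0 C=1)
  5. pour(A -> B) -> (A=0 B=3 C=1)
  6. fill(A) -> (A=3 B=3 C=1)
Reached target in 6 moves.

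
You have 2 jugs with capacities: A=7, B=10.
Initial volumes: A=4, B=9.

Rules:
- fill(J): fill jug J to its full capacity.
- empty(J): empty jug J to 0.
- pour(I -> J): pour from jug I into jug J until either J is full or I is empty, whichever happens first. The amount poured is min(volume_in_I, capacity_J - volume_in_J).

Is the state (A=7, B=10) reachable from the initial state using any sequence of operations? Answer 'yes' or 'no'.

Answer: yes

Derivation:
BFS from (A=4, B=9):
  1. fill(A) -> (A=7 B=9)
  2. fill(B) -> (A=7 B=10)
Target reached → yes.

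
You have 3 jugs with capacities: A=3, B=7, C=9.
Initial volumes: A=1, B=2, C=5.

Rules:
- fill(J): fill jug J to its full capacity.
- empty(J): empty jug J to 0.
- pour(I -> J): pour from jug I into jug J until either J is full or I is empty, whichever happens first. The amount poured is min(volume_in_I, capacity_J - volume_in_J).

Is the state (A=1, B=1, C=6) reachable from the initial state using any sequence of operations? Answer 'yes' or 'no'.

Answer: no

Derivation:
BFS explored all 225 reachable states.
Reachable set includes: (0,0,0), (0,0,1), (0,0,2), (0,0,3), (0,0,4), (0,0,5), (0,0,6), (0,0,7), (0,0,8), (0,0,9), (0,1,0), (0,1,1) ...
Target (A=1, B=1, C=6) not in reachable set → no.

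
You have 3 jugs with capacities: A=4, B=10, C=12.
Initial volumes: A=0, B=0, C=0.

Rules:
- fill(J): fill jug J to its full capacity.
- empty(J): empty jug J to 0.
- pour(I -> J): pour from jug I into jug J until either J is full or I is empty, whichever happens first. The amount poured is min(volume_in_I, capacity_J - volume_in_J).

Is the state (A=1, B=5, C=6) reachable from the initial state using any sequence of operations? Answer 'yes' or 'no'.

BFS explored all 106 reachable states.
Reachable set includes: (0,0,0), (0,0,2), (0,0,4), (0,0,6), (0,0,8), (0,0,10), (0,0,12), (0,2,0), (0,2,2), (0,2,4), (0,2,6), (0,2,8) ...
Target (A=1, B=5, C=6) not in reachable set → no.

Answer: no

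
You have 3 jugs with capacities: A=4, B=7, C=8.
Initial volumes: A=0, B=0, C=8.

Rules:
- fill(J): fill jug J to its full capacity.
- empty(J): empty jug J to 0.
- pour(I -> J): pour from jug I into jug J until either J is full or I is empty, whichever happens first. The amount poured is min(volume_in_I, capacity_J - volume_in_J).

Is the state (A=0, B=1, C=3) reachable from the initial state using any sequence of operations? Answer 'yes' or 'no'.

BFS from (A=0, B=0, C=8):
  1. pour(C -> B) -> (A=0 B=7 C=1)
  2. pour(B -> A) -> (A=4 B=3 C=1)
  3. empty(A) -> (A=0 B=3 C=1)
  4. pour(B -> A) -> (A=3 B=0 C=1)
  5. pour(C -> B) -> (A=3 B=1 C=0)
  6. pour(A -> C) -> (A=0 B=1 C=3)
Target reached → yes.

Answer: yes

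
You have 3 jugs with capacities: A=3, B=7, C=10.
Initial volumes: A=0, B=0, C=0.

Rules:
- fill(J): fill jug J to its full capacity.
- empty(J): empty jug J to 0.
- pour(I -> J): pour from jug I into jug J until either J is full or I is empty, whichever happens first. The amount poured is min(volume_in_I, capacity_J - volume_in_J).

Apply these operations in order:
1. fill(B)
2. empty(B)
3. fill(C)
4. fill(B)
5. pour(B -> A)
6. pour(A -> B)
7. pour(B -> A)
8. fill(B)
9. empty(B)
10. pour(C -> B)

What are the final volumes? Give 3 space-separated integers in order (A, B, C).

Step 1: fill(B) -> (A=0 B=7 C=0)
Step 2: empty(B) -> (A=0 B=0 C=0)
Step 3: fill(C) -> (A=0 B=0 C=10)
Step 4: fill(B) -> (A=0 B=7 C=10)
Step 5: pour(B -> A) -> (A=3 B=4 C=10)
Step 6: pour(A -> B) -> (A=0 B=7 C=10)
Step 7: pour(B -> A) -> (A=3 B=4 C=10)
Step 8: fill(B) -> (A=3 B=7 C=10)
Step 9: empty(B) -> (A=3 B=0 C=10)
Step 10: pour(C -> B) -> (A=3 B=7 C=3)

Answer: 3 7 3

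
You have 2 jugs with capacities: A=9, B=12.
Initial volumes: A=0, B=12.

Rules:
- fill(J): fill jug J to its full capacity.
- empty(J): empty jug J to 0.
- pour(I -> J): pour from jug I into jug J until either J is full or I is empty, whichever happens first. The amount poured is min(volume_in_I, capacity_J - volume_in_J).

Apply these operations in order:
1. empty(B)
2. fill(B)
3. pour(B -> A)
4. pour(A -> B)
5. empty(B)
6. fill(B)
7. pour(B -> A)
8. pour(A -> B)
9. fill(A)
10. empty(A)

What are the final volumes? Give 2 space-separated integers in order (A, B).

Answer: 0 12

Derivation:
Step 1: empty(B) -> (A=0 B=0)
Step 2: fill(B) -> (A=0 B=12)
Step 3: pour(B -> A) -> (A=9 B=3)
Step 4: pour(A -> B) -> (A=0 B=12)
Step 5: empty(B) -> (A=0 B=0)
Step 6: fill(B) -> (A=0 B=12)
Step 7: pour(B -> A) -> (A=9 B=3)
Step 8: pour(A -> B) -> (A=0 B=12)
Step 9: fill(A) -> (A=9 B=12)
Step 10: empty(A) -> (A=0 B=12)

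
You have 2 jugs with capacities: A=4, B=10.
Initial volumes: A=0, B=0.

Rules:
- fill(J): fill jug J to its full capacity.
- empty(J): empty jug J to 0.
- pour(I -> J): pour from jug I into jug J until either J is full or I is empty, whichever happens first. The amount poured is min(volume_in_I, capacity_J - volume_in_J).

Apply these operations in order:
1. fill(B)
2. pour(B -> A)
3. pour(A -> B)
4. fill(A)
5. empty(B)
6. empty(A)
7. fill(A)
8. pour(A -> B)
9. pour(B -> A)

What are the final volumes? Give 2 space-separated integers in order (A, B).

Step 1: fill(B) -> (A=0 B=10)
Step 2: pour(B -> A) -> (A=4 B=6)
Step 3: pour(A -> B) -> (A=0 B=10)
Step 4: fill(A) -> (A=4 B=10)
Step 5: empty(B) -> (A=4 B=0)
Step 6: empty(A) -> (A=0 B=0)
Step 7: fill(A) -> (A=4 B=0)
Step 8: pour(A -> B) -> (A=0 B=4)
Step 9: pour(B -> A) -> (A=4 B=0)

Answer: 4 0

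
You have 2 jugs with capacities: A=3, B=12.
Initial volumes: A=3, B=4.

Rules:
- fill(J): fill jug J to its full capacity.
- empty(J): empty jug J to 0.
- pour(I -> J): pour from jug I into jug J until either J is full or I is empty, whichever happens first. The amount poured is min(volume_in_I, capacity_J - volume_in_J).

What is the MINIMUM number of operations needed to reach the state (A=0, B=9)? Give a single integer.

BFS from (A=3, B=4). One shortest path:
  1. empty(A) -> (A=0 B=4)
  2. fill(B) -> (A=0 B=12)
  3. pour(B -> A) -> (A=3 B=9)
  4. empty(A) -> (A=0 B=9)
Reached target in 4 moves.

Answer: 4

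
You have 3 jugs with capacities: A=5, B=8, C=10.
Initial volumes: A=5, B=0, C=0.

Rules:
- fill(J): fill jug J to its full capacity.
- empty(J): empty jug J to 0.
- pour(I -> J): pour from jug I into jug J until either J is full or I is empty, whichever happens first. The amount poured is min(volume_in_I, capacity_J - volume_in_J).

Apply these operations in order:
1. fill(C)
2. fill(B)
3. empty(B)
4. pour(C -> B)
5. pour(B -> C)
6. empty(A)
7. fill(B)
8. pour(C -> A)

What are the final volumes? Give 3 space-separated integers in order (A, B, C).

Answer: 5 8 5

Derivation:
Step 1: fill(C) -> (A=5 B=0 C=10)
Step 2: fill(B) -> (A=5 B=8 C=10)
Step 3: empty(B) -> (A=5 B=0 C=10)
Step 4: pour(C -> B) -> (A=5 B=8 C=2)
Step 5: pour(B -> C) -> (A=5 B=0 C=10)
Step 6: empty(A) -> (A=0 B=0 C=10)
Step 7: fill(B) -> (A=0 B=8 C=10)
Step 8: pour(C -> A) -> (A=5 B=8 C=5)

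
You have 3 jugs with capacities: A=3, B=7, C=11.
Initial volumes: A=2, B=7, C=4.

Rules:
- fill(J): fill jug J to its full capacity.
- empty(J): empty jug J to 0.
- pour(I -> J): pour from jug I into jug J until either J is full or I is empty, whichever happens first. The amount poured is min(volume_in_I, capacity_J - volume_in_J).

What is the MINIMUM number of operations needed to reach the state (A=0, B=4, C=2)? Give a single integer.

BFS from (A=2, B=7, C=4). One shortest path:
  1. empty(B) -> (A=2 B=0 C=4)
  2. pour(C -> B) -> (A=2 B=4 C=0)
  3. pour(A -> C) -> (A=0 B=4 C=2)
Reached target in 3 moves.

Answer: 3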